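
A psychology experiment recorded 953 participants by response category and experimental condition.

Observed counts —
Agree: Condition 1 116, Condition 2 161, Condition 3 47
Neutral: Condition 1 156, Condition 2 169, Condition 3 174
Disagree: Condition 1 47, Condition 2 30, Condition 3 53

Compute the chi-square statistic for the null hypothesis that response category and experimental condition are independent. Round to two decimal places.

Row totals: 324, 499, 130. Column totals: 319, 360, 274. Grand total N = 953.
Expected counts (row total × column total / N):
  Agree, Condition 1: 324×319/953 = 108.4533
  Agree, Condition 2: 324×360/953 = 122.3924
  Agree, Condition 3: 324×274/953 = 93.1542
  Neutral, Condition 1: 499×319/953 = 167.0315
  Neutral, Condition 2: 499×360/953 = 188.4995
  Neutral, Condition 3: 499×274/953 = 143.4690
  Disagree, Condition 1: 130×319/953 = 43.5152
  Disagree, Condition 2: 130×360/953 = 49.1081
  Disagree, Condition 3: 130×274/953 = 37.3767
Contributions (O − E)²/E:
  (116 − 108.4533)²/108.4533 = 0.5251
  (161 − 122.3924)²/122.3924 = 12.1784
  (47 − 93.1542)²/93.1542 = 22.8676
  (156 − 167.0315)²/167.0315 = 0.7286
  (169 − 188.4995)²/188.4995 = 2.0171
  (174 − 143.4690)²/143.4690 = 6.4972
  (47 − 43.5152)²/43.5152 = 0.2791
  (30 − 49.1081)²/49.1081 = 7.4350
  (53 − 37.3767)²/37.3767 = 6.5305
χ² = 0.5251 + 12.1784 + 22.8676 + 0.7286 + 2.0171 + 6.4972 + 0.2791 + 7.4350 + 6.5305 = 59.06

59.06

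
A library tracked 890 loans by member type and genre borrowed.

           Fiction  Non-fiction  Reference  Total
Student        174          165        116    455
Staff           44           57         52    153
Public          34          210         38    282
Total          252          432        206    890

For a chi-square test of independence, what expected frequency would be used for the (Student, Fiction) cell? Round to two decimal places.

128.83

Row total (Student) = 455; column total (Fiction) = 252; grand total N = 890.
Expected count = (row total × column total) / N = 455 × 252 / 890 = 128.83.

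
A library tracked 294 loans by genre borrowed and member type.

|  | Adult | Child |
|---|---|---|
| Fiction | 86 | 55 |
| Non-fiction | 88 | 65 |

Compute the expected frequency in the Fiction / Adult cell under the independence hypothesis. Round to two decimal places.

Row total (Fiction) = 141; column total (Adult) = 174; grand total N = 294.
Expected count = (row total × column total) / N = 141 × 174 / 294 = 83.45.

83.45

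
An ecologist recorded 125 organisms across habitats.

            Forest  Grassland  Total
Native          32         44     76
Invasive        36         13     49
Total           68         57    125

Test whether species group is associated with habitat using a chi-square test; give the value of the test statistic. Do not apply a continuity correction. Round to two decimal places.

11.81

Grand total N = 125.
Expected counts (row total × column total / N):
  Native, Forest: 76×68/125 = 41.344
  Native, Grassland: 76×57/125 = 34.656
  Invasive, Forest: 49×68/125 = 26.656
  Invasive, Grassland: 49×57/125 = 22.344
Contributions (O − E)²/E:
  (32 − 41.344)²/41.344 = 2.1118
  (44 − 34.656)²/34.656 = 2.5193
  (36 − 26.656)²/26.656 = 3.2754
  (13 − 22.344)²/22.344 = 3.9076
χ² = 2.1118 + 2.5193 + 3.2754 + 3.9076 = 11.81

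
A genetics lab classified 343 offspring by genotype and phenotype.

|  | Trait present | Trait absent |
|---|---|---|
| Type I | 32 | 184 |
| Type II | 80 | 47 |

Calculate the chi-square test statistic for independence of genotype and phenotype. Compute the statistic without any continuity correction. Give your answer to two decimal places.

Row totals: 216, 127. Column totals: 112, 231. Grand total N = 343.
Expected counts (row total × column total / N):
  Type I, Trait present: 216×112/343 = 70.531
  Type I, Trait absent: 216×231/343 = 145.469
  Type II, Trait present: 127×112/343 = 41.469
  Type II, Trait absent: 127×231/343 = 85.531
Contributions (O − E)²/E:
  (32 − 70.531)²/70.531 = 21.0494
  (184 − 145.469)²/145.469 = 10.2059
  (80 − 41.469)²/41.469 = 35.8012
  (47 − 85.531)²/85.531 = 17.3579
χ² = 21.0494 + 10.2059 + 35.8012 + 17.3579 = 84.41

84.41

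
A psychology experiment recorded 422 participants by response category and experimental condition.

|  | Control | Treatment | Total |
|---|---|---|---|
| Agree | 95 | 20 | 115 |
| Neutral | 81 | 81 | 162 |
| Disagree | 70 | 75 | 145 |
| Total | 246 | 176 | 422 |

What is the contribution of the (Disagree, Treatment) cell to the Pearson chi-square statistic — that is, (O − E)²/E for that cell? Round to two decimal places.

Row total (Disagree) = 145; column total (Treatment) = 176; N = 422.
Expected count E = 145 × 176 / 422 = 60.474.
Contribution = (O − E)²/E = (75 − 60.474)² / 60.474 = 3.49.

3.49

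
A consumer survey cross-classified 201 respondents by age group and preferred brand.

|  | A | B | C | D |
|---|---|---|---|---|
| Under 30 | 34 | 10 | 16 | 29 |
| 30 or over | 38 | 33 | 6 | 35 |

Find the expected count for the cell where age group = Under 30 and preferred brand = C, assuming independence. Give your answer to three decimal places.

9.741

Row total (Under 30) = 89; column total (C) = 22; grand total N = 201.
Expected count = (row total × column total) / N = 89 × 22 / 201 = 9.741.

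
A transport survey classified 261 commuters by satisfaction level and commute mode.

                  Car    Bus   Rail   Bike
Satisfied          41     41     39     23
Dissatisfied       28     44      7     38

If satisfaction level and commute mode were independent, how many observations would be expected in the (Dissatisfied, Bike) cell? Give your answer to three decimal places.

Row total (Dissatisfied) = 117; column total (Bike) = 61; grand total N = 261.
Expected count = (row total × column total) / N = 117 × 61 / 261 = 27.345.

27.345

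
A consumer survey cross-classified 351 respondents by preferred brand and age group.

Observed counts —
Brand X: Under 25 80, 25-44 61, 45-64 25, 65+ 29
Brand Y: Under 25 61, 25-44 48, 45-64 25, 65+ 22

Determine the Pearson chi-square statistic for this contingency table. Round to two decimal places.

0.75

Row totals: 195, 156. Column totals: 141, 109, 50, 51. Grand total N = 351.
Expected counts (row total × column total / N):
  Brand X, Under 25: 195×141/351 = 78.333
  Brand X, 25-44: 195×109/351 = 60.556
  Brand X, 45-64: 195×50/351 = 27.778
  Brand X, 65+: 195×51/351 = 28.333
  Brand Y, Under 25: 156×141/351 = 62.667
  Brand Y, 25-44: 156×109/351 = 48.444
  Brand Y, 45-64: 156×50/351 = 22.222
  Brand Y, 65+: 156×51/351 = 22.667
Contributions (O − E)²/E:
  (80 − 78.333)²/78.333 = 0.0355
  (61 − 60.556)²/60.556 = 0.0033
  (25 − 27.778)²/27.778 = 0.2778
  (29 − 28.333)²/28.333 = 0.0157
  (61 − 62.667)²/62.667 = 0.0443
  (48 − 48.444)²/48.444 = 0.0041
  (25 − 22.222)²/22.222 = 0.3473
  (22 − 22.667)²/22.667 = 0.0196
χ² = 0.0355 + 0.0033 + 0.2778 + 0.0157 + 0.0443 + 0.0041 + 0.3473 + 0.0196 = 0.75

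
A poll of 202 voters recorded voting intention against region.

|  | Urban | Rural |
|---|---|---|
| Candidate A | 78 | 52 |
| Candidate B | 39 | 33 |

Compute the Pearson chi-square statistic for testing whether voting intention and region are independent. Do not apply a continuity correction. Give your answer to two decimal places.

0.65

Row totals: 130, 72. Column totals: 117, 85. Grand total N = 202.
Expected counts (row total × column total / N):
  Candidate A, Urban: 130×117/202 = 75.297
  Candidate A, Rural: 130×85/202 = 54.703
  Candidate B, Urban: 72×117/202 = 41.703
  Candidate B, Rural: 72×85/202 = 30.297
Contributions (O − E)²/E:
  (78 − 75.297)²/75.297 = 0.0970
  (52 − 54.703)²/54.703 = 0.1336
  (39 − 41.703)²/41.703 = 0.1752
  (33 − 30.297)²/30.297 = 0.2412
χ² = 0.0970 + 0.1336 + 0.1752 + 0.2412 = 0.65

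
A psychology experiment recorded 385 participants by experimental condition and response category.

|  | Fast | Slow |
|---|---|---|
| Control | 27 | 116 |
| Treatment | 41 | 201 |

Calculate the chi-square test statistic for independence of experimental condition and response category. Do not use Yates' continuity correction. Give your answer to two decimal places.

0.23

Row totals: 143, 242. Column totals: 68, 317. Grand total N = 385.
Expected counts (row total × column total / N):
  Control, Fast: 143×68/385 = 25.257
  Control, Slow: 143×317/385 = 117.743
  Treatment, Fast: 242×68/385 = 42.743
  Treatment, Slow: 242×317/385 = 199.257
Contributions (O − E)²/E:
  (27 − 25.257)²/25.257 = 0.1203
  (116 − 117.743)²/117.743 = 0.0258
  (41 − 42.743)²/42.743 = 0.0711
  (201 − 199.257)²/199.257 = 0.0152
χ² = 0.1203 + 0.0258 + 0.0711 + 0.0152 = 0.23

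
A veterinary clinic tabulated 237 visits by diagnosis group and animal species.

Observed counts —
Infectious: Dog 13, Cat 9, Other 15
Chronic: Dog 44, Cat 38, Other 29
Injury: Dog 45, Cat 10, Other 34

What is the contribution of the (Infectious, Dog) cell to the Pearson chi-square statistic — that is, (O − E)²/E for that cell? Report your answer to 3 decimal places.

Row total (Infectious) = 37; column total (Dog) = 102; N = 237.
Expected count E = 37 × 102 / 237 = 15.9241.
Contribution = (O − E)²/E = (13 − 15.9241)² / 15.9241 = 0.537.

0.537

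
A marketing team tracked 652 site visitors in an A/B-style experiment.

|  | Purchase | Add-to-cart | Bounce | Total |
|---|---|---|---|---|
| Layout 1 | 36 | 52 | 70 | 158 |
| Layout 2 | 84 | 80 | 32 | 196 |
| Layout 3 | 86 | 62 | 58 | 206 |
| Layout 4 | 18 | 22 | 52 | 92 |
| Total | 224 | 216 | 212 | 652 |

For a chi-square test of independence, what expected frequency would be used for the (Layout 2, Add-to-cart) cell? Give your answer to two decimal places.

Row total (Layout 2) = 196; column total (Add-to-cart) = 216; grand total N = 652.
Expected count = (row total × column total) / N = 196 × 216 / 652 = 64.93.

64.93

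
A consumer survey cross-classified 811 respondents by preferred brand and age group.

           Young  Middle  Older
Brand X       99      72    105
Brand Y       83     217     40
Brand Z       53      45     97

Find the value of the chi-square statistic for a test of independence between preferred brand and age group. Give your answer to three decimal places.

Row totals: 276, 340, 195. Column totals: 235, 334, 242. Grand total N = 811.
Expected counts (row total × column total / N):
  Brand X, Young: 276×235/811 = 79.9753
  Brand X, Middle: 276×334/811 = 113.6671
  Brand X, Older: 276×242/811 = 82.3576
  Brand Y, Young: 340×235/811 = 98.5203
  Brand Y, Middle: 340×334/811 = 140.0247
  Brand Y, Older: 340×242/811 = 101.4550
  Brand Z, Young: 195×235/811 = 56.5043
  Brand Z, Middle: 195×334/811 = 80.3083
  Brand Z, Older: 195×242/811 = 58.1874
Contributions (O − E)²/E:
  (99 − 79.9753)²/79.9753 = 4.5256
  (72 − 113.6671)²/113.6671 = 15.2740
  (105 − 82.3576)²/82.3576 = 6.2250
  (83 − 98.5203)²/98.5203 = 2.4450
  (217 − 140.0247)²/140.0247 = 42.3154
  (40 − 101.4550)²/101.4550 = 37.2255
  (53 − 56.5043)²/56.5043 = 0.2173
  (45 − 80.3083)²/80.3083 = 15.5236
  (97 − 58.1874)²/58.1874 = 25.8891
χ² = 4.5256 + 15.2740 + 6.2250 + 2.4450 + 42.3154 + 37.2255 + 0.2173 + 15.5236 + 25.8891 = 149.641

149.641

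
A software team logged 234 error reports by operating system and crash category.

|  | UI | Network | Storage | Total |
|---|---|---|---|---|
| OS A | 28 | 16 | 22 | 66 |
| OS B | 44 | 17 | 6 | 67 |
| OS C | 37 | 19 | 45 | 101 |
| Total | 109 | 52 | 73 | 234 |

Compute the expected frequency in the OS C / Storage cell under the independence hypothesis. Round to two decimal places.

Row total (OS C) = 101; column total (Storage) = 73; grand total N = 234.
Expected count = (row total × column total) / N = 101 × 73 / 234 = 31.51.

31.51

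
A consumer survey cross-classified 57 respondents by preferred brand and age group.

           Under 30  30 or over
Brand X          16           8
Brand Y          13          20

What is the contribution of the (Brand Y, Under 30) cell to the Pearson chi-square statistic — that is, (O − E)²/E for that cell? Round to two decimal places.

Row total (Brand Y) = 33; column total (Under 30) = 29; N = 57.
Expected count E = 33 × 29 / 57 = 16.7895.
Contribution = (O − E)²/E = (13 − 16.7895)² / 16.7895 = 0.86.

0.86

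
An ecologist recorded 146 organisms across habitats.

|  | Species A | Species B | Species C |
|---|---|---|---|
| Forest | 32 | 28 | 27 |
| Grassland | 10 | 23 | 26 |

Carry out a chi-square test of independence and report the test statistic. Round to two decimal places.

6.92

Row totals: 87, 59. Column totals: 42, 51, 53. Grand total N = 146.
Expected counts (row total × column total / N):
  Forest, Species A: 87×42/146 = 25.027
  Forest, Species B: 87×51/146 = 30.390
  Forest, Species C: 87×53/146 = 31.582
  Grassland, Species A: 59×42/146 = 16.973
  Grassland, Species B: 59×51/146 = 20.610
  Grassland, Species C: 59×53/146 = 21.418
Contributions (O − E)²/E:
  (32 − 25.027)²/25.027 = 1.9428
  (28 − 30.390)²/30.390 = 0.1880
  (27 − 31.582)²/31.582 = 0.6648
  (10 − 16.973)²/16.973 = 2.8647
  (23 − 20.610)²/20.610 = 0.2772
  (26 − 21.418)²/21.418 = 0.9802
χ² = 1.9428 + 0.1880 + 0.6648 + 2.8647 + 0.2772 + 0.9802 = 6.92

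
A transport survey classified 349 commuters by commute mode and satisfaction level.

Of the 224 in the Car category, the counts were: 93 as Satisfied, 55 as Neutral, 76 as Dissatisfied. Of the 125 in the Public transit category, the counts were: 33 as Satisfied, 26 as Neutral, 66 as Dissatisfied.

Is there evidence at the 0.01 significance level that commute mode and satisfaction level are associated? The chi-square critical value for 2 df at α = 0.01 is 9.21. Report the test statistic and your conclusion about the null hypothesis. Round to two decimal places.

Row totals: 224, 125. Column totals: 126, 81, 142. Grand total N = 349.
Expected counts (row total × column total / N):
  Car, Satisfied: 224×126/349 = 80.871
  Car, Neutral: 224×81/349 = 51.989
  Car, Dissatisfied: 224×142/349 = 91.140
  Public transit, Satisfied: 125×126/349 = 45.129
  Public transit, Neutral: 125×81/349 = 29.011
  Public transit, Dissatisfied: 125×142/349 = 50.860
Contributions (O − E)²/E:
  (93 − 80.871)²/80.871 = 1.8191
  (55 − 51.989)²/51.989 = 0.1744
  (76 − 91.140)²/91.140 = 2.5150
  (33 − 45.129)²/45.129 = 3.2598
  (26 − 29.011)²/29.011 = 0.3125
  (66 − 50.860)²/50.860 = 4.5069
χ² = 1.8191 + 0.1744 + 2.5150 + 3.2598 + 0.3125 + 4.5069 = 12.59
df = (2−1)(3−1) = 2. Since 12.59 > 9.21, reject the null hypothesis of independence at α = 0.01.

12.59; reject H₀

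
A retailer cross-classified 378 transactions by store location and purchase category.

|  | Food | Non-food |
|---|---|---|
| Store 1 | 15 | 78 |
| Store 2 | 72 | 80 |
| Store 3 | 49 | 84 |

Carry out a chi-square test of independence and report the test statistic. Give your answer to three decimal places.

24.512

Row totals: 93, 152, 133. Column totals: 136, 242. Grand total N = 378.
Expected counts (row total × column total / N):
  Store 1, Food: 93×136/378 = 33.4603
  Store 1, Non-food: 93×242/378 = 59.5397
  Store 2, Food: 152×136/378 = 54.6878
  Store 2, Non-food: 152×242/378 = 97.3122
  Store 3, Food: 133×136/378 = 47.8519
  Store 3, Non-food: 133×242/378 = 85.1481
Contributions (O − E)²/E:
  (15 − 33.4603)²/33.4603 = 10.1847
  (78 − 59.5397)²/59.5397 = 5.7236
  (72 − 54.6878)²/54.6878 = 5.4804
  (80 − 97.3122)²/97.3122 = 3.0799
  (49 − 47.8519)²/47.8519 = 0.0275
  (84 − 85.1481)²/85.1481 = 0.0155
χ² = 10.1847 + 5.7236 + 5.4804 + 3.0799 + 0.0275 + 0.0155 = 24.512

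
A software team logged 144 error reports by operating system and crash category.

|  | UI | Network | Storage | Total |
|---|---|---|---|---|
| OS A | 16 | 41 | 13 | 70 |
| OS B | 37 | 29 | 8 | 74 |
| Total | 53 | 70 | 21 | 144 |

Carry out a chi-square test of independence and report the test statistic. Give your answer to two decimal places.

Grand total N = 144.
Expected counts (row total × column total / N):
  OS A, UI: 70×53/144 = 25.764
  OS A, Network: 70×70/144 = 34.028
  OS A, Storage: 70×21/144 = 10.208
  OS B, UI: 74×53/144 = 27.236
  OS B, Network: 74×70/144 = 35.972
  OS B, Storage: 74×21/144 = 10.792
Contributions (O − E)²/E:
  (16 − 25.764)²/25.764 = 3.7003
  (41 − 34.028)²/34.028 = 1.4285
  (13 − 10.208)²/10.208 = 0.7636
  (37 − 27.236)²/27.236 = 3.5004
  (29 − 35.972)²/35.972 = 1.3513
  (8 − 10.792)²/10.792 = 0.7223
χ² = 3.7003 + 1.4285 + 0.7636 + 3.5004 + 1.3513 + 0.7223 = 11.47

11.47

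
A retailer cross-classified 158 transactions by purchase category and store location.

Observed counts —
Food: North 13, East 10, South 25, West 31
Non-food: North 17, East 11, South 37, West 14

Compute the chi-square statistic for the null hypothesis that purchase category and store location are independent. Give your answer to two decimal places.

9.33

Row totals: 79, 79. Column totals: 30, 21, 62, 45. Grand total N = 158.
Expected counts (row total × column total / N):
  Food, North: 79×30/158 = 15.000
  Food, East: 79×21/158 = 10.500
  Food, South: 79×62/158 = 31.000
  Food, West: 79×45/158 = 22.500
  Non-food, North: 79×30/158 = 15.000
  Non-food, East: 79×21/158 = 10.500
  Non-food, South: 79×62/158 = 31.000
  Non-food, West: 79×45/158 = 22.500
Contributions (O − E)²/E:
  (13 − 15.000)²/15.000 = 0.2667
  (10 − 10.500)²/10.500 = 0.0238
  (25 − 31.000)²/31.000 = 1.1613
  (31 − 22.500)²/22.500 = 3.2111
  (17 − 15.000)²/15.000 = 0.2667
  (11 − 10.500)²/10.500 = 0.0238
  (37 − 31.000)²/31.000 = 1.1613
  (14 − 22.500)²/22.500 = 3.2111
χ² = 0.2667 + 0.0238 + 1.1613 + 3.2111 + 0.2667 + 0.0238 + 1.1613 + 3.2111 = 9.33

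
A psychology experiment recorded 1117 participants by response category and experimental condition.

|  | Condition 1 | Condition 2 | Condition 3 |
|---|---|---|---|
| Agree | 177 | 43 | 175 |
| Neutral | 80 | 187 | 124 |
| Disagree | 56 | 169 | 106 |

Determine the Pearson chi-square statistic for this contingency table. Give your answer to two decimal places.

179.22

Row totals: 395, 391, 331. Column totals: 313, 399, 405. Grand total N = 1117.
Expected counts (row total × column total / N):
  Agree, Condition 1: 395×313/1117 = 110.685
  Agree, Condition 2: 395×399/1117 = 141.097
  Agree, Condition 3: 395×405/1117 = 143.218
  Neutral, Condition 1: 391×313/1117 = 109.564
  Neutral, Condition 2: 391×399/1117 = 139.668
  Neutral, Condition 3: 391×405/1117 = 141.768
  Disagree, Condition 1: 331×313/1117 = 92.751
  Disagree, Condition 2: 331×399/1117 = 118.235
  Disagree, Condition 3: 331×405/1117 = 120.013
Contributions (O − E)²/E:
  (177 − 110.685)²/110.685 = 39.7315
  (43 − 141.097)²/141.097 = 68.2015
  (175 − 143.218)²/143.218 = 7.0529
  (80 − 109.564)²/109.564 = 7.9773
  (187 − 139.668)²/139.668 = 16.0403
  (124 − 141.768)²/141.768 = 2.2269
  (56 − 92.751)²/92.751 = 14.5620
  (169 − 118.235)²/118.235 = 21.7963
  (106 − 120.013)²/120.013 = 1.6362
χ² = 39.7315 + 68.2015 + 7.0529 + 7.9773 + 16.0403 + 2.2269 + 14.5620 + 21.7963 + 1.6362 = 179.22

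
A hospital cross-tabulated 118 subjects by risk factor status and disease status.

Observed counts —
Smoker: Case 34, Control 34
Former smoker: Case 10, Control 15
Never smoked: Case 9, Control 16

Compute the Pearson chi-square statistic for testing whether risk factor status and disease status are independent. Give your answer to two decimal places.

Row totals: 68, 25, 25. Column totals: 53, 65. Grand total N = 118.
Expected counts (row total × column total / N):
  Smoker, Case: 68×53/118 = 30.542
  Smoker, Control: 68×65/118 = 37.458
  Former smoker, Case: 25×53/118 = 11.229
  Former smoker, Control: 25×65/118 = 13.771
  Never smoked, Case: 25×53/118 = 11.229
  Never smoked, Control: 25×65/118 = 13.771
Contributions (O − E)²/E:
  (34 − 30.542)²/30.542 = 0.3915
  (34 − 37.458)²/37.458 = 0.3192
  (10 − 11.229)²/11.229 = 0.1345
  (15 − 13.771)²/13.771 = 0.1097
  (9 − 11.229)²/11.229 = 0.4425
  (16 − 13.771)²/13.771 = 0.3608
χ² = 0.3915 + 0.3192 + 0.1345 + 0.1097 + 0.4425 + 0.3608 = 1.76

1.76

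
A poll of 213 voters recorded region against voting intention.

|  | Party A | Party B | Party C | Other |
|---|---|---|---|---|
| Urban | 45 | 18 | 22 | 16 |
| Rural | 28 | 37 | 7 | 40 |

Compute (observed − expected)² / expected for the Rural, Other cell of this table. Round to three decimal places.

3.783

Row total (Rural) = 112; column total (Other) = 56; N = 213.
Expected count E = 112 × 56 / 213 = 29.4460.
Contribution = (O − E)²/E = (40 − 29.4460)² / 29.4460 = 3.783.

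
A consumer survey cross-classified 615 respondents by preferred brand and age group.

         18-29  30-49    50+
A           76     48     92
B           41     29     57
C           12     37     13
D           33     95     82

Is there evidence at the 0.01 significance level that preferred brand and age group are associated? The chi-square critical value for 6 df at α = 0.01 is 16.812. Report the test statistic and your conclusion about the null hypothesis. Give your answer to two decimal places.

58.40; reject H₀

Row totals: 216, 127, 62, 210. Column totals: 162, 209, 244. Grand total N = 615.
Expected counts (row total × column total / N):
  A, 18-29: 216×162/615 = 56.898
  A, 30-49: 216×209/615 = 73.405
  A, 50+: 216×244/615 = 85.698
  B, 18-29: 127×162/615 = 33.454
  B, 30-49: 127×209/615 = 43.159
  B, 50+: 127×244/615 = 50.387
  C, 18-29: 62×162/615 = 16.332
  C, 30-49: 62×209/615 = 21.070
  C, 50+: 62×244/615 = 24.598
  D, 18-29: 210×162/615 = 55.317
  D, 30-49: 210×209/615 = 71.366
  D, 50+: 210×244/615 = 83.317
Contributions (O − E)²/E:
  (76 − 56.898)²/56.898 = 6.4130
  (48 − 73.405)²/73.405 = 8.7925
  (92 − 85.698)²/85.698 = 0.4634
  (41 − 33.454)²/33.454 = 1.7021
  (29 − 43.159)²/43.159 = 4.6451
  (57 − 50.387)²/50.387 = 0.8679
  (12 − 16.332)²/16.332 = 1.1490
  (37 − 21.070)²/21.070 = 12.0439
  (13 − 24.598)²/24.598 = 5.4685
  (33 − 55.317)²/55.317 = 9.0035
  (95 − 71.366)²/71.366 = 7.8268
  (82 − 83.317)²/83.317 = 0.0208
χ² = 6.4130 + 8.7925 + 0.4634 + 1.7021 + 4.6451 + 0.8679 + 1.1490 + 12.0439 + 5.4685 + 9.0035 + 7.8268 + 0.0208 = 58.40
df = (4−1)(3−1) = 6. Since 58.40 > 16.812, reject the null hypothesis of independence at α = 0.01.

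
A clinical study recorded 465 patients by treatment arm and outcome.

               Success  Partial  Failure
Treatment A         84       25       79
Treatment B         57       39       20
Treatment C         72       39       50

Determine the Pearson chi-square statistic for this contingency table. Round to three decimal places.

Row totals: 188, 116, 161. Column totals: 213, 103, 149. Grand total N = 465.
Expected counts (row total × column total / N):
  Treatment A, Success: 188×213/465 = 86.1161
  Treatment A, Partial: 188×103/465 = 41.6430
  Treatment A, Failure: 188×149/465 = 60.2409
  Treatment B, Success: 116×213/465 = 53.1355
  Treatment B, Partial: 116×103/465 = 25.6946
  Treatment B, Failure: 116×149/465 = 37.1699
  Treatment C, Success: 161×213/465 = 73.7484
  Treatment C, Partial: 161×103/465 = 35.6624
  Treatment C, Failure: 161×149/465 = 51.5892
Contributions (O − E)²/E:
  (84 − 86.1161)²/86.1161 = 0.0520
  (25 − 41.6430)²/41.6430 = 6.6515
  (79 − 60.2409)²/60.2409 = 5.8416
  (57 − 53.1355)²/53.1355 = 0.2811
  (39 − 25.6946)²/25.6946 = 6.8899
  (20 − 37.1699)²/37.1699 = 7.9313
  (72 − 73.7484)²/73.7484 = 0.0415
  (39 − 35.6624)²/35.6624 = 0.3124
  (50 − 51.5892)²/51.5892 = 0.0490
χ² = 0.0520 + 6.6515 + 5.8416 + 0.2811 + 6.8899 + 7.9313 + 0.0415 + 0.3124 + 0.0490 = 28.050

28.050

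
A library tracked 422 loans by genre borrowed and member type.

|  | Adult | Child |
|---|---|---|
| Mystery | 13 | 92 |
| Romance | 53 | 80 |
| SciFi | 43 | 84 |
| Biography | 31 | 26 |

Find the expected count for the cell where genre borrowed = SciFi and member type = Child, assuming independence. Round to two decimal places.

84.87

Row total (SciFi) = 127; column total (Child) = 282; grand total N = 422.
Expected count = (row total × column total) / N = 127 × 282 / 422 = 84.87.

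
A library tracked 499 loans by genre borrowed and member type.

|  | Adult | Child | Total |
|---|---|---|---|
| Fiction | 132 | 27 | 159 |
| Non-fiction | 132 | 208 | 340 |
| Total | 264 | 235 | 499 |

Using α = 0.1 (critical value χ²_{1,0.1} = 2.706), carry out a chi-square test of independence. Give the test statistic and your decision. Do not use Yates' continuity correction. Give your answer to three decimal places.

84.929; reject H₀

Grand total N = 499.
Expected counts (row total × column total / N):
  Fiction, Adult: 159×264/499 = 84.12024
  Fiction, Child: 159×235/499 = 74.87976
  Non-fiction, Adult: 340×264/499 = 179.87976
  Non-fiction, Child: 340×235/499 = 160.12024
Contributions (O − E)²/E:
  (132 − 84.12024)²/84.12024 = 27.2523
  (27 − 74.87976)²/74.87976 = 30.6154
  (132 − 179.87976)²/179.87976 = 12.7445
  (208 − 160.12024)²/160.12024 = 14.3172
χ² = 27.2523 + 30.6154 + 12.7445 + 14.3172 = 84.929
df = (2−1)(2−1) = 1. Since 84.929 > 2.706, reject the null hypothesis of independence at α = 0.1.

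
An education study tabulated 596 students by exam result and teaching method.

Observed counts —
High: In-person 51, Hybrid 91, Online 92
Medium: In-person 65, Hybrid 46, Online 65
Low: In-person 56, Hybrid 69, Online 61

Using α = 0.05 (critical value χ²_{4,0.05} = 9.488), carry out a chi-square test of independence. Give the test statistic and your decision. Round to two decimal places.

Row totals: 234, 176, 186. Column totals: 172, 206, 218. Grand total N = 596.
Expected counts (row total × column total / N):
  High, In-person: 234×172/596 = 67.530
  High, Hybrid: 234×206/596 = 80.879
  High, Online: 234×218/596 = 85.591
  Medium, In-person: 176×172/596 = 50.792
  Medium, Hybrid: 176×206/596 = 60.832
  Medium, Online: 176×218/596 = 64.376
  Low, In-person: 186×172/596 = 53.678
  Low, Hybrid: 186×206/596 = 64.289
  Low, Online: 186×218/596 = 68.034
Contributions (O − E)²/E:
  (51 − 67.530)²/67.530 = 4.0462
  (91 − 80.879)²/80.879 = 1.2665
  (92 − 85.591)²/85.591 = 0.4799
  (65 − 50.792)²/50.792 = 3.9744
  (46 − 60.832)²/60.832 = 3.6163
  (65 − 64.376)²/64.376 = 0.0060
  (56 − 53.678)²/53.678 = 0.1004
  (69 − 64.289)²/64.289 = 0.3452
  (61 − 68.034)²/68.034 = 0.7272
χ² = 4.0462 + 1.2665 + 0.4799 + 3.9744 + 3.6163 + 0.0060 + 0.1004 + 0.3452 + 0.7272 = 14.56
df = (3−1)(3−1) = 4. Since 14.56 > 9.488, reject the null hypothesis of independence at α = 0.05.

14.56; reject H₀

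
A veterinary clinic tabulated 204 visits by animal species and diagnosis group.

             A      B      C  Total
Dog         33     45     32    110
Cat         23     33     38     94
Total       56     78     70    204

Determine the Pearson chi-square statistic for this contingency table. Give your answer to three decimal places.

2.909

Grand total N = 204.
Expected counts (row total × column total / N):
  Dog, A: 110×56/204 = 30.1961
  Dog, B: 110×78/204 = 42.0588
  Dog, C: 110×70/204 = 37.7451
  Cat, A: 94×56/204 = 25.8039
  Cat, B: 94×78/204 = 35.9412
  Cat, C: 94×70/204 = 32.2549
Contributions (O − E)²/E:
  (33 − 30.1961)²/30.1961 = 0.2604
  (45 − 42.0588)²/42.0588 = 0.2057
  (32 − 37.7451)²/37.7451 = 0.8744
  (23 − 25.8039)²/25.8039 = 0.3047
  (33 − 35.9412)²/35.9412 = 0.2407
  (38 − 32.2549)²/32.2549 = 1.0233
χ² = 0.2604 + 0.2057 + 0.8744 + 0.3047 + 0.2407 + 1.0233 = 2.909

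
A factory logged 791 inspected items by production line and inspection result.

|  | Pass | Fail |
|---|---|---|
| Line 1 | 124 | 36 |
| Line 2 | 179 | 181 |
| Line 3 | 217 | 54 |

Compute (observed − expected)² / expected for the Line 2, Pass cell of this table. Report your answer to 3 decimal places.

Row total (Line 2) = 360; column total (Pass) = 520; N = 791.
Expected count E = 360 × 520 / 791 = 236.6625.
Contribution = (O − E)²/E = (179 − 236.6625)² / 236.6625 = 14.049.

14.049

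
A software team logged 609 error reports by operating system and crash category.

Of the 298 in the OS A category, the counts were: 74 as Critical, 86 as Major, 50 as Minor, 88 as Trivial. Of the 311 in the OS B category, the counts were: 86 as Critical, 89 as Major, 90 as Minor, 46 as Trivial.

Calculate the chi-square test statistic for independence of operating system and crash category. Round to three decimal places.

Row totals: 298, 311. Column totals: 160, 175, 140, 134. Grand total N = 609.
Expected counts (row total × column total / N):
  OS A, Critical: 298×160/609 = 78.2923
  OS A, Major: 298×175/609 = 85.6322
  OS A, Minor: 298×140/609 = 68.5057
  OS A, Trivial: 298×134/609 = 65.5698
  OS B, Critical: 311×160/609 = 81.7077
  OS B, Major: 311×175/609 = 89.3678
  OS B, Minor: 311×140/609 = 71.4943
  OS B, Trivial: 311×134/609 = 68.4302
Contributions (O − E)²/E:
  (74 − 78.2923)²/78.2923 = 0.2353
  (86 − 85.6322)²/85.6322 = 0.0016
  (50 − 68.5057)²/68.5057 = 4.9990
  (88 − 65.5698)²/65.5698 = 7.6730
  (86 − 81.7077)²/81.7077 = 0.2255
  (89 − 89.3678)²/89.3678 = 0.0015
  (90 − 71.4943)²/71.4943 = 4.7900
  (46 − 68.4302)²/68.4302 = 7.3522
χ² = 0.2353 + 0.0016 + 4.9990 + 7.6730 + 0.2255 + 0.0015 + 4.7900 + 7.3522 = 25.278

25.278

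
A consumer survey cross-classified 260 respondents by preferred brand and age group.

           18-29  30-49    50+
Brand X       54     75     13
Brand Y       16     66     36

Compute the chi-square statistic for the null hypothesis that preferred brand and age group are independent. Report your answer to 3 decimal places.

Row totals: 142, 118. Column totals: 70, 141, 49. Grand total N = 260.
Expected counts (row total × column total / N):
  Brand X, 18-29: 142×70/260 = 38.23077
  Brand X, 30-49: 142×141/260 = 77.00769
  Brand X, 50+: 142×49/260 = 26.76154
  Brand Y, 18-29: 118×70/260 = 31.76923
  Brand Y, 30-49: 118×141/260 = 63.99231
  Brand Y, 50+: 118×49/260 = 22.23846
Contributions (O − E)²/E:
  (54 − 38.23077)²/38.23077 = 6.5044
  (75 − 77.00769)²/77.00769 = 0.0523
  (13 − 26.76154)²/26.76154 = 7.0766
  (16 − 31.76923)²/31.76923 = 7.8273
  (66 − 63.99231)²/63.99231 = 0.0630
  (36 − 22.23846)²/22.23846 = 8.5159
χ² = 6.5044 + 0.0523 + 7.0766 + 7.8273 + 0.0630 + 8.5159 = 30.040

30.040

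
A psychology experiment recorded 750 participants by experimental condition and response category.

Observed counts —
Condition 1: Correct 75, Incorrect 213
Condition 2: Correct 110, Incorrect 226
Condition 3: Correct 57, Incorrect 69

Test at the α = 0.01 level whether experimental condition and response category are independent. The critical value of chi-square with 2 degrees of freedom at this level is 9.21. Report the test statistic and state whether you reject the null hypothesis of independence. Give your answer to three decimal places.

14.841; reject H₀

Row totals: 288, 336, 126. Column totals: 242, 508. Grand total N = 750.
Expected counts (row total × column total / N):
  Condition 1, Correct: 288×242/750 = 92.9280
  Condition 1, Incorrect: 288×508/750 = 195.0720
  Condition 2, Correct: 336×242/750 = 108.4160
  Condition 2, Incorrect: 336×508/750 = 227.5840
  Condition 3, Correct: 126×242/750 = 40.6560
  Condition 3, Incorrect: 126×508/750 = 85.3440
Contributions (O − E)²/E:
  (75 − 92.9280)²/92.9280 = 3.4587
  (213 − 195.0720)²/195.0720 = 1.6477
  (110 − 108.4160)²/108.4160 = 0.0231
  (226 − 227.5840)²/227.5840 = 0.0110
  (57 − 40.6560)²/40.6560 = 6.5704
  (69 − 85.3440)²/85.3440 = 3.1300
χ² = 3.4587 + 1.6477 + 0.0231 + 0.0110 + 6.5704 + 3.1300 = 14.841
df = (3−1)(2−1) = 2. Since 14.841 > 9.21, reject the null hypothesis of independence at α = 0.01.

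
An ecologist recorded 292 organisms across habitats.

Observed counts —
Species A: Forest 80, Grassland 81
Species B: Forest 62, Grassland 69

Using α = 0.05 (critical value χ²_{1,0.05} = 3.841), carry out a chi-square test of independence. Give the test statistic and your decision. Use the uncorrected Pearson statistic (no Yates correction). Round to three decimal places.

Row totals: 161, 131. Column totals: 142, 150. Grand total N = 292.
Expected counts (row total × column total / N):
  Species A, Forest: 161×142/292 = 78.2945
  Species A, Grassland: 161×150/292 = 82.7055
  Species B, Forest: 131×142/292 = 63.7055
  Species B, Grassland: 131×150/292 = 67.2945
Contributions (O − E)²/E:
  (80 − 78.2945)²/78.2945 = 0.0372
  (81 − 82.7055)²/82.7055 = 0.0352
  (62 − 63.7055)²/63.7055 = 0.0457
  (69 − 67.2945)²/67.2945 = 0.0432
χ² = 0.0372 + 0.0352 + 0.0457 + 0.0432 = 0.161
df = (2−1)(2−1) = 1. Since 0.161 < 3.841, fail to reject the null hypothesis of independence at α = 0.05.

0.161; fail to reject H₀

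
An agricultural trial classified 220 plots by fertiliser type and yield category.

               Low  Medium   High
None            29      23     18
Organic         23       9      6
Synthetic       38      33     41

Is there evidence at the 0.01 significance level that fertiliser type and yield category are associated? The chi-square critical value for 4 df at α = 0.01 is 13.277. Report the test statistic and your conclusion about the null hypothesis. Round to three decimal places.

10.287; fail to reject H₀

Row totals: 70, 38, 112. Column totals: 90, 65, 65. Grand total N = 220.
Expected counts (row total × column total / N):
  None, Low: 70×90/220 = 28.6364
  None, Medium: 70×65/220 = 20.6818
  None, High: 70×65/220 = 20.6818
  Organic, Low: 38×90/220 = 15.5455
  Organic, Medium: 38×65/220 = 11.2273
  Organic, High: 38×65/220 = 11.2273
  Synthetic, Low: 112×90/220 = 45.8182
  Synthetic, Medium: 112×65/220 = 33.0909
  Synthetic, High: 112×65/220 = 33.0909
Contributions (O − E)²/E:
  (29 − 28.6364)²/28.6364 = 0.0046
  (23 − 20.6818)²/20.6818 = 0.2598
  (18 − 20.6818)²/20.6818 = 0.3477
  (23 − 15.5455)²/15.5455 = 3.5746
  (9 − 11.2273)²/11.2273 = 0.4419
  (6 − 11.2273)²/11.2273 = 2.4338
  (38 − 45.8182)²/45.8182 = 1.3341
  (33 − 33.0909)²/33.0909 = 0.0002
  (41 − 33.0909)²/33.0909 = 1.8904
χ² = 0.0046 + 0.2598 + 0.3477 + 3.5746 + 0.4419 + 2.4338 + 1.3341 + 0.0002 + 1.8904 = 10.287
df = (3−1)(3−1) = 4. Since 10.287 < 13.277, fail to reject the null hypothesis of independence at α = 0.01.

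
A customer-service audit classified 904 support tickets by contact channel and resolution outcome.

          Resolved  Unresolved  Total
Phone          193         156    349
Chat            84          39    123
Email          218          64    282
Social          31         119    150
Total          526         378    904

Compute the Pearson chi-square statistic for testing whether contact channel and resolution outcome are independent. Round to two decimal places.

135.51

Grand total N = 904.
Expected counts (row total × column total / N):
  Phone, Resolved: 349×526/904 = 203.069
  Phone, Unresolved: 349×378/904 = 145.931
  Chat, Resolved: 123×526/904 = 71.569
  Chat, Unresolved: 123×378/904 = 51.431
  Email, Resolved: 282×526/904 = 164.084
  Email, Unresolved: 282×378/904 = 117.916
  Social, Resolved: 150×526/904 = 87.279
  Social, Unresolved: 150×378/904 = 62.721
Contributions (O − E)²/E:
  (193 − 203.069)²/203.069 = 0.4993
  (156 − 145.931)²/145.931 = 0.6947
  (84 − 71.569)²/71.569 = 2.1592
  (39 − 51.431)²/51.431 = 3.0046
  (218 − 164.084)²/164.084 = 17.7161
  (64 − 117.916)²/117.916 = 24.6526
  (31 − 87.279)²/87.279 = 36.2897
  (119 − 62.721)²/62.721 = 50.4987
χ² = 0.4993 + 0.6947 + 2.1592 + 3.0046 + 17.7161 + 24.6526 + 36.2897 + 50.4987 = 135.51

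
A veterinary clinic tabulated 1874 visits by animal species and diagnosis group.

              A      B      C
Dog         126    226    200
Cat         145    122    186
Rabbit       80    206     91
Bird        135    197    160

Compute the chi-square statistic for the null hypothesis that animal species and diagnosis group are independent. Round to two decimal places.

Row totals: 552, 453, 377, 492. Column totals: 486, 751, 637. Grand total N = 1874.
Expected counts (row total × column total / N):
  Dog, A: 552×486/1874 = 143.155
  Dog, B: 552×751/1874 = 221.212
  Dog, C: 552×637/1874 = 187.633
  Cat, A: 453×486/1874 = 117.480
  Cat, B: 453×751/1874 = 181.538
  Cat, C: 453×637/1874 = 153.981
  Rabbit, A: 377×486/1874 = 97.771
  Rabbit, B: 377×751/1874 = 151.082
  Rabbit, C: 377×637/1874 = 128.148
  Bird, A: 492×486/1874 = 127.594
  Bird, B: 492×751/1874 = 197.168
  Bird, C: 492×637/1874 = 167.238
Contributions (O − E)²/E:
  (126 − 143.155)²/143.155 = 2.0558
  (226 − 221.212)²/221.212 = 0.1036
  (200 − 187.633)²/187.633 = 0.8151
  (145 − 117.480)²/117.480 = 6.4466
  (122 − 181.538)²/181.538 = 19.5263
  (186 − 153.981)²/153.981 = 6.6581
  (80 − 97.771)²/97.771 = 3.2301
  (206 − 151.082)²/151.082 = 19.9626
  (91 − 128.148)²/128.148 = 10.7686
  (135 − 127.594)²/127.594 = 0.4299
  (197 − 197.168)²/197.168 = 0.0001
  (160 − 167.238)²/167.238 = 0.3133
χ² = 2.0558 + 0.1036 + 0.8151 + 6.4466 + 19.5263 + 6.6581 + 3.2301 + 19.9626 + 10.7686 + 0.4299 + 0.0001 + 0.3133 = 70.31

70.31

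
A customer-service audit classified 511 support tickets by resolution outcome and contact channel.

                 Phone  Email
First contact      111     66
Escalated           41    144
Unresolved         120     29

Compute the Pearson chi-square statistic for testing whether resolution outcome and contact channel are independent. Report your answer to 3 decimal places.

122.745

Row totals: 177, 185, 149. Column totals: 272, 239. Grand total N = 511.
Expected counts (row total × column total / N):
  First contact, Phone: 177×272/511 = 94.21526
  First contact, Email: 177×239/511 = 82.78474
  Escalated, Phone: 185×272/511 = 98.47358
  Escalated, Email: 185×239/511 = 86.52642
  Unresolved, Phone: 149×272/511 = 79.31115
  Unresolved, Email: 149×239/511 = 69.68885
Contributions (O − E)²/E:
  (111 − 94.21526)²/94.21526 = 2.9903
  (66 − 82.78474)²/82.78474 = 3.4031
  (41 − 98.47358)²/98.47358 = 33.5441
  (144 − 86.52642)²/86.52642 = 38.1758
  (120 − 79.31115)²/79.31115 = 20.8745
  (29 − 69.68885)²/69.68885 = 23.7568
χ² = 2.9903 + 3.4031 + 33.5441 + 38.1758 + 20.8745 + 23.7568 = 122.745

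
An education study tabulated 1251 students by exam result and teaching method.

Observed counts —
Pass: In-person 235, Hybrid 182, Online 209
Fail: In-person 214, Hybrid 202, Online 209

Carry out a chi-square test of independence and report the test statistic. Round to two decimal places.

Row totals: 626, 625. Column totals: 449, 384, 418. Grand total N = 1251.
Expected counts (row total × column total / N):
  Pass, In-person: 626×449/1251 = 224.679
  Pass, Hybrid: 626×384/1251 = 192.153
  Pass, Online: 626×418/1251 = 209.167
  Fail, In-person: 625×449/1251 = 224.321
  Fail, Hybrid: 625×384/1251 = 191.847
  Fail, Online: 625×418/1251 = 208.833
Contributions (O − E)²/E:
  (235 − 224.679)²/224.679 = 0.4741
  (182 − 192.153)²/192.153 = 0.5365
  (209 − 209.167)²/209.167 = 0.0001
  (214 − 224.321)²/224.321 = 0.4749
  (202 − 191.847)²/191.847 = 0.5373
  (209 − 208.833)²/208.833 = 0.0001
χ² = 0.4741 + 0.5365 + 0.0001 + 0.4749 + 0.5373 + 0.0001 = 2.02

2.02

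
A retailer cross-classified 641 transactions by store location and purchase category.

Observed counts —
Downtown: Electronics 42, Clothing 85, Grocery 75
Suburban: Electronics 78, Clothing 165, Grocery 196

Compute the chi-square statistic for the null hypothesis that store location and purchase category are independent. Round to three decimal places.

3.242

Row totals: 202, 439. Column totals: 120, 250, 271. Grand total N = 641.
Expected counts (row total × column total / N):
  Downtown, Electronics: 202×120/641 = 37.8159
  Downtown, Clothing: 202×250/641 = 78.7832
  Downtown, Grocery: 202×271/641 = 85.4009
  Suburban, Electronics: 439×120/641 = 82.1841
  Suburban, Clothing: 439×250/641 = 171.2168
  Suburban, Grocery: 439×271/641 = 185.5991
Contributions (O − E)²/E:
  (42 − 37.8159)²/37.8159 = 0.4629
  (85 − 78.7832)²/78.7832 = 0.4906
  (75 − 85.4009)²/85.4009 = 1.2667
  (78 − 82.1841)²/82.1841 = 0.2130
  (165 − 171.2168)²/171.2168 = 0.2257
  (196 − 185.5991)²/185.5991 = 0.5829
χ² = 0.4629 + 0.4906 + 1.2667 + 0.2130 + 0.2257 + 0.5829 = 3.242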